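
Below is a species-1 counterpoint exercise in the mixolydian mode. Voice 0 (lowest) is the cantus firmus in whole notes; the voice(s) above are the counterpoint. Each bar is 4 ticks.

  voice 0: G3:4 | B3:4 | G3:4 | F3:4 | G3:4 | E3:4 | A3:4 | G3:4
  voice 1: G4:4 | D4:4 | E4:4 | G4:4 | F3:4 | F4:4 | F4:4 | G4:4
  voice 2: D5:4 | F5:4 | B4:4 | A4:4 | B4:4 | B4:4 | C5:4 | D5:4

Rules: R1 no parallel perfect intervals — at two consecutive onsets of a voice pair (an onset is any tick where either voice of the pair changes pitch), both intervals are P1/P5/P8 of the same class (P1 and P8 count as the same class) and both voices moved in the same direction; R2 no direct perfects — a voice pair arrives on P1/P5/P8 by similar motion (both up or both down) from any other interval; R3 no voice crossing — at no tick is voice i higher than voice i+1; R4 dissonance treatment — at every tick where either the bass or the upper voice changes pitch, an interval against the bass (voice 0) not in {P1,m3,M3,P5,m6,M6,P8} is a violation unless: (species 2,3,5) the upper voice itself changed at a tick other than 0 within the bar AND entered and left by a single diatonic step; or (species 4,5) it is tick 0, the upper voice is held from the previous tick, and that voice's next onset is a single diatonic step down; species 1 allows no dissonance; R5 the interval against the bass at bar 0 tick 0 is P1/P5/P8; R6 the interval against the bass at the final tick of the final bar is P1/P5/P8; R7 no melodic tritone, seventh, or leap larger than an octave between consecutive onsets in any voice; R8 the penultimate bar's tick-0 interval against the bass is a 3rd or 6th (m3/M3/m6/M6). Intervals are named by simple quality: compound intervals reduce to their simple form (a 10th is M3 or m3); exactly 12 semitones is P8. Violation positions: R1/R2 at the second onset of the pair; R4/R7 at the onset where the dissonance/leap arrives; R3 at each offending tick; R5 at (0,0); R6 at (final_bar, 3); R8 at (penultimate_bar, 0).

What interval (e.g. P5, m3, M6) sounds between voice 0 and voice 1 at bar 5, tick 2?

m2

voice 0=E3 voice 1=F4 -> m2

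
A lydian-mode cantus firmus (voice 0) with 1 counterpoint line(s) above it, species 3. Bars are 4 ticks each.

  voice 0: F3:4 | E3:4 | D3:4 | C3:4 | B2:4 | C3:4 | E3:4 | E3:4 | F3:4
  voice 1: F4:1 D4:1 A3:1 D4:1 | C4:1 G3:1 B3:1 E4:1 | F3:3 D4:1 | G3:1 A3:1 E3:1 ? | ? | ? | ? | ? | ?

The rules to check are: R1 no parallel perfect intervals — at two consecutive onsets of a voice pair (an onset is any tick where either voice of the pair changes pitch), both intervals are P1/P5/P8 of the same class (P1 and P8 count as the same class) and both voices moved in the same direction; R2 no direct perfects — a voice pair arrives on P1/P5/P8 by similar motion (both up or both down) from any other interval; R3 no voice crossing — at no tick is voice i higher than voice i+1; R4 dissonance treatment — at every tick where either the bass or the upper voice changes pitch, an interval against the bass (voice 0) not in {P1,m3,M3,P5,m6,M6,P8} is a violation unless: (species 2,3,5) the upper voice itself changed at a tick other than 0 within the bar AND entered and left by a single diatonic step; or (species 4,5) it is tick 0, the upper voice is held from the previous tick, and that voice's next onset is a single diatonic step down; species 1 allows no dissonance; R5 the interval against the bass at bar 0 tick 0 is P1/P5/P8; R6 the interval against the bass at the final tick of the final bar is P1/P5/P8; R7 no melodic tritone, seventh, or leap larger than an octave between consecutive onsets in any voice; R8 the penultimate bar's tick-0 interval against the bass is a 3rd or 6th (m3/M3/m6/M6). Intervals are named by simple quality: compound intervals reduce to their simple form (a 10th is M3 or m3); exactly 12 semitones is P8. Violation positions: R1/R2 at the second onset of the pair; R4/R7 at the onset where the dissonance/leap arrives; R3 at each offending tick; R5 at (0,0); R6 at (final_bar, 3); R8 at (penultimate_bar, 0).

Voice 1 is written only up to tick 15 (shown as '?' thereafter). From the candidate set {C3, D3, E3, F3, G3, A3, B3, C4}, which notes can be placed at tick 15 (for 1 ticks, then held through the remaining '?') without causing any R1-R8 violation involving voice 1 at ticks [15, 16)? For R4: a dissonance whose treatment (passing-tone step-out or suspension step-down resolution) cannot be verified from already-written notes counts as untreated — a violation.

{A3, C3, C4, E3, G3}

C3: legal
D3: violates R4
E3: legal
F3: violates R4
G3: legal
A3: legal
B3: violates R4
C4: legal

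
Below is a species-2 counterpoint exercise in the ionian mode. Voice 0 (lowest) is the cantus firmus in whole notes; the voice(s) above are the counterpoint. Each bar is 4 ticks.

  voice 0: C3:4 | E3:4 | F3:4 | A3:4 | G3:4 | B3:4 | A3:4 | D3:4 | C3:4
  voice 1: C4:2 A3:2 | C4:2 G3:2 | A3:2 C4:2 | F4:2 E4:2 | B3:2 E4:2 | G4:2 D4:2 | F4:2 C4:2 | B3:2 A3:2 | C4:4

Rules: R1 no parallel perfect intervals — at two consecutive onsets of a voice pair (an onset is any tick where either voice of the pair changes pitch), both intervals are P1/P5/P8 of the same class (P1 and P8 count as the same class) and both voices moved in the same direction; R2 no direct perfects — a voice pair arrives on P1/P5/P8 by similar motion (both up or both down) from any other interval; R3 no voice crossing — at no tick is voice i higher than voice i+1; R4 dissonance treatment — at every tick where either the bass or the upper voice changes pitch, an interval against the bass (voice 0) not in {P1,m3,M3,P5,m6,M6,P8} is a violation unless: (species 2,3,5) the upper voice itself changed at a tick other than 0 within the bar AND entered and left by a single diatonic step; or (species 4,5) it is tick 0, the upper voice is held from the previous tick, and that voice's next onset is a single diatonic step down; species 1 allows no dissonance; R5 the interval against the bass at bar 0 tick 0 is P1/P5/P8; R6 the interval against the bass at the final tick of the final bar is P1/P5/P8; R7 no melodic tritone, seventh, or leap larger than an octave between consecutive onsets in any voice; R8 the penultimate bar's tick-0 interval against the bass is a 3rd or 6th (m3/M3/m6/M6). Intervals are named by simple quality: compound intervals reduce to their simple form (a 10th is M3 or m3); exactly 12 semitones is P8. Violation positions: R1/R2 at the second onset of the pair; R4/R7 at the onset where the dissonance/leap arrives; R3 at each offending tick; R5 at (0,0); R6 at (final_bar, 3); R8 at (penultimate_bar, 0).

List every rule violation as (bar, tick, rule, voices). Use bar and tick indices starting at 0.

No violations across 9 bars (C3..C3 vs C4..C4).

bar 0: v0=C3 v1=C4 downbeat P8
bar 1: v0=E3 v1=C4 downbeat m6
bar 2: v0=F3 v1=A3 downbeat M3
bar 3: v0=A3 v1=F4 downbeat m6
bar 4: v0=G3 v1=B3 downbeat M3
bar 5: v0=B3 v1=G4 downbeat m6
bar 6: v0=A3 v1=F4 downbeat m6
bar 7: v0=D3 v1=B3 downbeat M6
bar 8: v0=C3 v1=C4 downbeat P8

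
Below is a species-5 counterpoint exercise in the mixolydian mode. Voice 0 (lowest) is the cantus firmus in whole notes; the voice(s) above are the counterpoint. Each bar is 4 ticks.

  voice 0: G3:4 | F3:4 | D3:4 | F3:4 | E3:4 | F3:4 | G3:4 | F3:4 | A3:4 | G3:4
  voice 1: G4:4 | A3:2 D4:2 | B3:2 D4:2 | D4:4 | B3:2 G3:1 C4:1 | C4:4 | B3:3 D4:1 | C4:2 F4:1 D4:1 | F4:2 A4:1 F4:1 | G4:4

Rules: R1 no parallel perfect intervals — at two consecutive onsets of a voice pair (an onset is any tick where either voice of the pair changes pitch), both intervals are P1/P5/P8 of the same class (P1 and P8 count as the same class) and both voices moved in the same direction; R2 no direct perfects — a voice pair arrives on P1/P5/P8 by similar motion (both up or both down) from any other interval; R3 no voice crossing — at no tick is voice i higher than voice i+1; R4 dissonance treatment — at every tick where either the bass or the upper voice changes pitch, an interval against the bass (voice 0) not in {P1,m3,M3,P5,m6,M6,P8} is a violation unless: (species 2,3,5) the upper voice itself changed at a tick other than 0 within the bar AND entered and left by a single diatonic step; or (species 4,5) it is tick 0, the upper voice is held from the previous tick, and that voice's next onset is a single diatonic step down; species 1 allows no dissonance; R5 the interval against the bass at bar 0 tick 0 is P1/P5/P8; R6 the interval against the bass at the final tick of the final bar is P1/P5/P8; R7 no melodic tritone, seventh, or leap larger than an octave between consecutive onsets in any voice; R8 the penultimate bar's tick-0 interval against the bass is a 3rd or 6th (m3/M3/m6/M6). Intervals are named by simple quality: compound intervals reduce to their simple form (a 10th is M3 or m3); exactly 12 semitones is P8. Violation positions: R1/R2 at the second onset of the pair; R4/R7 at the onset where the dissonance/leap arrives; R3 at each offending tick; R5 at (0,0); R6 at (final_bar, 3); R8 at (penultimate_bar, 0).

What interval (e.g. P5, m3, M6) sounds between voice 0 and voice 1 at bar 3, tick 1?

voice 0=F3 voice 1=D4 -> M6

M6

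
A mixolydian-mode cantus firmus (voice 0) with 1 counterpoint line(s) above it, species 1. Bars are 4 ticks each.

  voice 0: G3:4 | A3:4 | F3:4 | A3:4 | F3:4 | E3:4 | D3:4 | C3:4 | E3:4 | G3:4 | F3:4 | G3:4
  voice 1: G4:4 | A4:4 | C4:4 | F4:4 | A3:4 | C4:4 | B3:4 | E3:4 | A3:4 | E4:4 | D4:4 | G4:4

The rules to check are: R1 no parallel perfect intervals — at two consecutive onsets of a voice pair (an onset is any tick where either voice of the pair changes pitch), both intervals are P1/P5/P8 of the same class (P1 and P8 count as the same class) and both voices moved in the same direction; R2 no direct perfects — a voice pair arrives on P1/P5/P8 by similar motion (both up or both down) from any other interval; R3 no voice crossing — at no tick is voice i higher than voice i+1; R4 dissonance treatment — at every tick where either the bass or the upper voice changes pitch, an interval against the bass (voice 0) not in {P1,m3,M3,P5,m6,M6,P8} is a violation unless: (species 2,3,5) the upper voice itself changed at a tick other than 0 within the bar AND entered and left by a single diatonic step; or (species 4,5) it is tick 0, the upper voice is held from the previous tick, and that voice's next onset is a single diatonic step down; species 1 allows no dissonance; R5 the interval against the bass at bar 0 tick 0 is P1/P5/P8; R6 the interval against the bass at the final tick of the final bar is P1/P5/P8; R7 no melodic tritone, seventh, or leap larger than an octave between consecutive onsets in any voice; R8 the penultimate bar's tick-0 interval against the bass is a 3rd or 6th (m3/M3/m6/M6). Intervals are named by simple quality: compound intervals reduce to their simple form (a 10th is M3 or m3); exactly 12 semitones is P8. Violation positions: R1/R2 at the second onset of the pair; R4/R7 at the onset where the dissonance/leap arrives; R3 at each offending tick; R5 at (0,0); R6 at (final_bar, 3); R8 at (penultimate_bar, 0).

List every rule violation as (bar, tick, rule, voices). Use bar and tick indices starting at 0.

(1, 0, R1, (0, 1))
(2, 0, R2, (0, 1))
(8, 0, R4, (0, 1))
(11, 0, R2, (0, 1))

bar 0: v0=G3 v1=G4 downbeat P8
bar 1: v0=A3 v1=A4 downbeat P8
bar 2: v0=F3 v1=C4 downbeat P5
bar 3: v0=A3 v1=F4 downbeat m6
bar 4: v0=F3 v1=A3 downbeat M3
bar 5: v0=E3 v1=C4 downbeat m6
bar 6: v0=D3 v1=B3 downbeat M6
bar 7: v0=C3 v1=E3 downbeat M3
bar 8: v0=E3 v1=A3 downbeat P4
bar 9: v0=G3 v1=E4 downbeat M6
bar 10: v0=F3 v1=D4 downbeat M6
bar 11: v0=G3 v1=G4 downbeat P8
  -> R1 @ bar 1 tick 0 v(0, 1): G3/G4 P8 -> A3/A4 P8 similar
  -> R2 @ bar 2 tick 0 v(0, 1): A3/A4 P8 -> F3/C4 P5 similar
  -> R4 @ bar 8 tick 0 v(0, 1): E3/A3 P4 untreated
  -> R2 @ bar 11 tick 0 v(0, 1): F3/D4 M6 -> G3/G4 P8 similar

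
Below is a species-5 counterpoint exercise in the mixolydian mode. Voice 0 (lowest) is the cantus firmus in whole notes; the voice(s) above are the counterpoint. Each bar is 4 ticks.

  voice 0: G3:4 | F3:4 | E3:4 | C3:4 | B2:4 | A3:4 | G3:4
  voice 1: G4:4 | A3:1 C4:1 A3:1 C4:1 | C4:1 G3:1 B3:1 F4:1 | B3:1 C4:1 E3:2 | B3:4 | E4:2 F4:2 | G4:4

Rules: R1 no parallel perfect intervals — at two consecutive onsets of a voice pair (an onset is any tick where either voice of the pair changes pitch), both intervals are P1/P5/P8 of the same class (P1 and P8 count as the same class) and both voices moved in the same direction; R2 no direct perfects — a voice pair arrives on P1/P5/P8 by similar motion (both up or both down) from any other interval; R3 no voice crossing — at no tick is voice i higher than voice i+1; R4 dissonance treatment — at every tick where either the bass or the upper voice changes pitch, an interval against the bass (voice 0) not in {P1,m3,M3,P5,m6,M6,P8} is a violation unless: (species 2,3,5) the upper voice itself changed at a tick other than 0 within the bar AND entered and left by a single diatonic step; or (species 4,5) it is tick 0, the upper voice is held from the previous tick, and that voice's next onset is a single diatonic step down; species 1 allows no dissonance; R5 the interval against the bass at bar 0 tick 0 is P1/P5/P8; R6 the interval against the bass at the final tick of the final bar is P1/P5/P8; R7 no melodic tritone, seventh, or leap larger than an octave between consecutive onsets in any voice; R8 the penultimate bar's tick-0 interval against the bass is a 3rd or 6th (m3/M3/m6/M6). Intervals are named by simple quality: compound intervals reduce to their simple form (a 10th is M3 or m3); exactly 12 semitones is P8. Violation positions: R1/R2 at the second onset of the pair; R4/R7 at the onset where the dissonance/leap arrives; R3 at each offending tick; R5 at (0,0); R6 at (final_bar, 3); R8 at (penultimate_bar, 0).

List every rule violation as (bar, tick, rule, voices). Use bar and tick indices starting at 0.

(1, 0, R7, (1,))
(2, 3, R4, (0, 1))
(2, 3, R7, (1,))
(3, 0, R4, (0, 1))
(3, 0, R7, (1,))
(5, 0, R2, (0, 1))
(5, 0, R7, (0,))
(5, 0, R8, (0, 1))

bar 0: v0=G3 v1=G4 downbeat P8
bar 1: v0=F3 v1=A3 downbeat M3
bar 2: v0=E3 v1=C4 downbeat m6
bar 3: v0=C3 v1=B3 downbeat M7
bar 4: v0=B2 v1=B3 downbeat P8
bar 5: v0=A3 v1=E4 downbeat P5
bar 6: v0=G3 v1=G4 downbeat P8
  -> R7 @ bar 1 tick 0 v(1,): G4->A3 leap 10st
  -> R4 @ bar 2 tick 3 v(0, 1): E3/F4 m2 untreated
  -> R7 @ bar 2 tick 3 v(1,): B3->F4 leap 6st
  -> R4 @ bar 3 tick 0 v(0, 1): C3/B3 M7 untreated
  -> R7 @ bar 3 tick 0 v(1,): F4->B3 leap 6st
  -> R2 @ bar 5 tick 0 v(0, 1): B2/B3 P8 -> A3/E4 P5 similar
  -> R7 @ bar 5 tick 0 v(0,): B2->A3 leap 10st
  -> R8 @ bar 5 tick 0 v(0, 1): penult P5 not 3rd/6th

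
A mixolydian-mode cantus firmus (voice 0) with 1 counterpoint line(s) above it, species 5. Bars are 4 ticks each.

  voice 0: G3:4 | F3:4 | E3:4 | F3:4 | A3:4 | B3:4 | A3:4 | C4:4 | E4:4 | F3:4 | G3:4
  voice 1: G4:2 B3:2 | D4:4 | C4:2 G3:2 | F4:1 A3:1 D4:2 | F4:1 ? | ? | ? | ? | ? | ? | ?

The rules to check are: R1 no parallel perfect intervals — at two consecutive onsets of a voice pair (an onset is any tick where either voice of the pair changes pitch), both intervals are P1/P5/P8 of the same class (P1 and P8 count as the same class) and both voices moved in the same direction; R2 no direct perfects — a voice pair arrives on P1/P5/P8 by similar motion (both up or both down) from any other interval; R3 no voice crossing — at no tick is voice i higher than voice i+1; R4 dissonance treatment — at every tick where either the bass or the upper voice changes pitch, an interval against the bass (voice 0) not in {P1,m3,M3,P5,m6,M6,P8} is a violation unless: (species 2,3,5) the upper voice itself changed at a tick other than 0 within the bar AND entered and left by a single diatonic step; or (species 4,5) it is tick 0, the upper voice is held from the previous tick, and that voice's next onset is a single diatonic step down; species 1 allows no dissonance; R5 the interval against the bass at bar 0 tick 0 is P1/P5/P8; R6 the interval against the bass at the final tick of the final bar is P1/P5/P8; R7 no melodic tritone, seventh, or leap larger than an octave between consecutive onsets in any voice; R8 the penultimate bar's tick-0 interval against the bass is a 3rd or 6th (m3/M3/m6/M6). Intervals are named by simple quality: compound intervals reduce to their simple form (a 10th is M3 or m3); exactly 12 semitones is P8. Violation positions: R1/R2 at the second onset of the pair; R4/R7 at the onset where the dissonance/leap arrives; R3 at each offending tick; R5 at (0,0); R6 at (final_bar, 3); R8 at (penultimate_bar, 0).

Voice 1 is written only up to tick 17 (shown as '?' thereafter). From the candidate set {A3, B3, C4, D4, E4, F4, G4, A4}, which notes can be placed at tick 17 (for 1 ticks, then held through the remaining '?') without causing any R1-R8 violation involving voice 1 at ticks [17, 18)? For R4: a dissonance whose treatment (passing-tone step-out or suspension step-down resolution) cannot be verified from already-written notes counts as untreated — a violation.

A3: legal
B3: violates R4,R7
C4: legal
D4: violates R4
E4: legal
F4: legal
G4: violates R4
A4: legal

{A3, A4, C4, E4, F4}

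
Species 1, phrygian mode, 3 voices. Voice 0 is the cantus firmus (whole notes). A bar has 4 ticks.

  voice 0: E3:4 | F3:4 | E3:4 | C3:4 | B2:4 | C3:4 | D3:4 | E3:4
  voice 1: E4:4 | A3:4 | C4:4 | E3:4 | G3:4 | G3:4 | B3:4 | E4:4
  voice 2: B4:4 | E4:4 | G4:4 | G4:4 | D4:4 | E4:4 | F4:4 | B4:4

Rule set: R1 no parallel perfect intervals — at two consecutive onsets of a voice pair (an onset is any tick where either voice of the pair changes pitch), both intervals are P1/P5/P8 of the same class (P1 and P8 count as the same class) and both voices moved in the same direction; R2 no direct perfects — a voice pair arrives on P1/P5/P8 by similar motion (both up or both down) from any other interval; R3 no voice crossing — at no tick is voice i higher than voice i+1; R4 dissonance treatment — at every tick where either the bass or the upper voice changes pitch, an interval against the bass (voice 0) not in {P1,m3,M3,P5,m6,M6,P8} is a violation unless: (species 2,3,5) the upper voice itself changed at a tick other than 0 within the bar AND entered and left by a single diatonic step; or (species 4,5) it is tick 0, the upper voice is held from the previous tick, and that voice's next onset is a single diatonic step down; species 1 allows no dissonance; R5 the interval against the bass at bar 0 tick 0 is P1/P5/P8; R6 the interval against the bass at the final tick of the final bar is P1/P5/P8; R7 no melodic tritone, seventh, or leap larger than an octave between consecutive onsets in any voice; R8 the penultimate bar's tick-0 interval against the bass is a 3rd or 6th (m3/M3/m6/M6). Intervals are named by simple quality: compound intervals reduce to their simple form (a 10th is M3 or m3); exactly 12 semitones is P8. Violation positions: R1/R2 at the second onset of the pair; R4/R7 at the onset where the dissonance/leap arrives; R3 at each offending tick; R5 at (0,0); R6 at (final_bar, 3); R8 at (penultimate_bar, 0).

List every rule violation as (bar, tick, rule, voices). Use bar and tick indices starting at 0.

bar 0: v0=E3 v1=E4 v2=B4 downbeat P5
bar 1: v0=F3 v1=A3 v2=E4 downbeat M7
bar 2: v0=E3 v1=C4 v2=G4 downbeat m3
bar 3: v0=C3 v1=E3 v2=G4 downbeat P5
bar 4: v0=B2 v1=G3 v2=D4 downbeat m3
bar 5: v0=C3 v1=G3 v2=E4 downbeat M3
bar 6: v0=D3 v1=B3 v2=F4 downbeat m3
bar 7: v0=E3 v1=E4 v2=B4 downbeat P5
  -> R1 @ bar 1 tick 0 v(1, 2): E4/B4 P5 -> A3/E4 P5 similar
  -> R4 @ bar 1 tick 0 v(0, 2): F3/E4 M7 untreated
  -> R1 @ bar 2 tick 0 v(1, 2): A3/E4 P5 -> C4/G4 P5 similar
  -> R2 @ bar 7 tick 0 v(0, 1): D3/B3 M6 -> E3/E4 P8 similar
  -> R2 @ bar 7 tick 0 v(0, 2): D3/F4 m3 -> E3/B4 P5 similar
  -> R2 @ bar 7 tick 0 v(1, 2): B3/F4 TT -> E4/B4 P5 similar
  -> R7 @ bar 7 tick 0 v(2,): F4->B4 leap 6st

(1, 0, R1, (1, 2))
(1, 0, R4, (0, 2))
(2, 0, R1, (1, 2))
(7, 0, R2, (0, 1))
(7, 0, R2, (0, 2))
(7, 0, R2, (1, 2))
(7, 0, R7, (2,))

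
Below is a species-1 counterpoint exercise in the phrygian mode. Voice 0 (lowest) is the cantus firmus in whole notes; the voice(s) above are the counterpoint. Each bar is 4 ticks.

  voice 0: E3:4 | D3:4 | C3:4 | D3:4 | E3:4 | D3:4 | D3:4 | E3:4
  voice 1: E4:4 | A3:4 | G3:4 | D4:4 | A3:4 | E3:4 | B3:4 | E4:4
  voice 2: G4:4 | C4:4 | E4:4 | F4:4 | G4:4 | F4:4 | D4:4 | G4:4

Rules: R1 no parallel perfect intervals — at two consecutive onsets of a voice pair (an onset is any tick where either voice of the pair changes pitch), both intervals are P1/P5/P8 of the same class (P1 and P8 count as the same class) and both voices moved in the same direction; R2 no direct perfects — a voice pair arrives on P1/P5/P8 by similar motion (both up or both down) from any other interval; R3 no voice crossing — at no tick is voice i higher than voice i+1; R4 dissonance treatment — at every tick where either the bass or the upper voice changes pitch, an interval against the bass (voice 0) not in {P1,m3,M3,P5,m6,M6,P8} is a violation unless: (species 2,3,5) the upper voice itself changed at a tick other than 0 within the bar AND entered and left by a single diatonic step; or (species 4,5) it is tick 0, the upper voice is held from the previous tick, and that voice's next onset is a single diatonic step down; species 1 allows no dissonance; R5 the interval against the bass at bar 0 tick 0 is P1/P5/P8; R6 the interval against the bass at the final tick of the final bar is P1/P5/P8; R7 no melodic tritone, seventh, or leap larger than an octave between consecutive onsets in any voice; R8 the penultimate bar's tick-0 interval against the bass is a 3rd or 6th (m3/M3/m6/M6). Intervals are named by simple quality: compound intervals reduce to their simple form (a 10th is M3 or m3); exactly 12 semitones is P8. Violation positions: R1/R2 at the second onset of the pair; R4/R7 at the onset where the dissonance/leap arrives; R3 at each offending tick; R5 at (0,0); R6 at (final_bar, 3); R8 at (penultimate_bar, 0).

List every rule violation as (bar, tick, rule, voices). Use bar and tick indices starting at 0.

bar 0: v0=E3 v1=E4 v2=G4 downbeat m3
bar 1: v0=D3 v1=A3 v2=C4 downbeat m7
bar 2: v0=C3 v1=G3 v2=E4 downbeat M3
bar 3: v0=D3 v1=D4 v2=F4 downbeat m3
bar 4: v0=E3 v1=A3 v2=G4 downbeat m3
bar 5: v0=D3 v1=E3 v2=F4 downbeat m3
bar 6: v0=D3 v1=B3 v2=D4 downbeat P8
bar 7: v0=E3 v1=E4 v2=G4 downbeat m3
  -> R5 @ bar 0 tick 0 v(0, 2): opens on m3
  -> R2 @ bar 1 tick 0 v(0, 1): E3/E4 P8 -> D3/A3 P5 similar
  -> R4 @ bar 1 tick 0 v(0, 2): D3/C4 m7 untreated
  -> R1 @ bar 2 tick 0 v(0, 1): D3/A3 P5 -> C3/G3 P5 similar
  -> R2 @ bar 3 tick 0 v(0, 1): C3/G3 P5 -> D3/D4 P8 similar
  -> R4 @ bar 4 tick 0 v(0, 1): E3/A3 P4 untreated
  -> R4 @ bar 5 tick 0 v(0, 1): D3/E3 M2 untreated
  -> R8 @ bar 6 tick 0 v(0, 2): penult P8 not 3rd/6th
  -> R2 @ bar 7 tick 0 v(0, 1): D3/B3 M6 -> E3/E4 P8 similar
  -> R6 @ bar 7 tick 3 v(0, 2): closes on m3

(0, 0, R5, (0, 2))
(1, 0, R2, (0, 1))
(1, 0, R4, (0, 2))
(2, 0, R1, (0, 1))
(3, 0, R2, (0, 1))
(4, 0, R4, (0, 1))
(5, 0, R4, (0, 1))
(6, 0, R8, (0, 2))
(7, 0, R2, (0, 1))
(7, 3, R6, (0, 2))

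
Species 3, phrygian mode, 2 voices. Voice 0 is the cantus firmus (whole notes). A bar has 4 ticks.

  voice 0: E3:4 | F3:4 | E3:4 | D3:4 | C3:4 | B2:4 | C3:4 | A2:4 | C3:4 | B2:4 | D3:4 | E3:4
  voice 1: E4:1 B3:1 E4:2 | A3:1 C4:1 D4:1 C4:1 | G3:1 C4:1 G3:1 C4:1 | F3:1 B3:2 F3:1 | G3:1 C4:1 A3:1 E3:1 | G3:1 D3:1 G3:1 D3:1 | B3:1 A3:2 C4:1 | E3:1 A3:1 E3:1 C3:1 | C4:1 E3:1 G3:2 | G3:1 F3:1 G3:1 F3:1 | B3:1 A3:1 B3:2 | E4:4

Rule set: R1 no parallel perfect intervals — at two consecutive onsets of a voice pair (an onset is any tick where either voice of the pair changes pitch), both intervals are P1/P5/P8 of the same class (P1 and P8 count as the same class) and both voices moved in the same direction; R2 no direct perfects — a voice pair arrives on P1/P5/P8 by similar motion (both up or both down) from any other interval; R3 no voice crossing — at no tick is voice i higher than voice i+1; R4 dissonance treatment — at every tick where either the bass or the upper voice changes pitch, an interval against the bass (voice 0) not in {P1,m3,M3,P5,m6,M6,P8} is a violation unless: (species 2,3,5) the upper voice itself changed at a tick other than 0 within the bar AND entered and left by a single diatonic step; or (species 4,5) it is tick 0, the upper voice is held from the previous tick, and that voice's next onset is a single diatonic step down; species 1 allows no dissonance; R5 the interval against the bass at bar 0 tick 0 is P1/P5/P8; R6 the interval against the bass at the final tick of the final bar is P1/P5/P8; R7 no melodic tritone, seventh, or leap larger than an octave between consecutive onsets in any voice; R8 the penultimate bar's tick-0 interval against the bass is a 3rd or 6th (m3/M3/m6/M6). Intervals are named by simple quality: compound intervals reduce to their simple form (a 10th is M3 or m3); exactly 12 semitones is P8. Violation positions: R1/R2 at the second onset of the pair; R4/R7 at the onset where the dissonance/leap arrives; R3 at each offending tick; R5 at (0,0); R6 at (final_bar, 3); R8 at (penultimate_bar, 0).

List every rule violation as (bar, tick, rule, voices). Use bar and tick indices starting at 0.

(3, 1, R7, (1,))
(3, 3, R7, (1,))
(6, 0, R4, (0, 1))
(7, 0, R2, (0, 1))
(8, 0, R2, (0, 1))
(9, 3, R4, (0, 1))
(10, 0, R7, (1,))
(11, 0, R2, (0, 1))

bar 0: v0=E3 v1=E4 downbeat P8
bar 1: v0=F3 v1=A3 downbeat M3
bar 2: v0=E3 v1=G3 downbeat m3
bar 3: v0=D3 v1=F3 downbeat m3
bar 4: v0=C3 v1=G3 downbeat P5
bar 5: v0=B2 v1=G3 downbeat m6
bar 6: v0=C3 v1=B3 downbeat M7
bar 7: v0=A2 v1=E3 downbeat P5
bar 8: v0=C3 v1=C4 downbeat P8
bar 9: v0=B2 v1=G3 downbeat m6
bar 10: v0=D3 v1=B3 downbeat M6
bar 11: v0=E3 v1=E4 downbeat P8
  -> R7 @ bar 3 tick 1 v(1,): F3->B3 leap 6st
  -> R7 @ bar 3 tick 3 v(1,): B3->F3 leap 6st
  -> R4 @ bar 6 tick 0 v(0, 1): C3/B3 M7 untreated
  -> R2 @ bar 7 tick 0 v(0, 1): C3/C4 P8 -> A2/E3 P5 similar
  -> R2 @ bar 8 tick 0 v(0, 1): A2/C3 m3 -> C3/C4 P8 similar
  -> R4 @ bar 9 tick 3 v(0, 1): B2/F3 TT untreated
  -> R7 @ bar 10 tick 0 v(1,): F3->B3 leap 6st
  -> R2 @ bar 11 tick 0 v(0, 1): D3/B3 M6 -> E3/E4 P8 similar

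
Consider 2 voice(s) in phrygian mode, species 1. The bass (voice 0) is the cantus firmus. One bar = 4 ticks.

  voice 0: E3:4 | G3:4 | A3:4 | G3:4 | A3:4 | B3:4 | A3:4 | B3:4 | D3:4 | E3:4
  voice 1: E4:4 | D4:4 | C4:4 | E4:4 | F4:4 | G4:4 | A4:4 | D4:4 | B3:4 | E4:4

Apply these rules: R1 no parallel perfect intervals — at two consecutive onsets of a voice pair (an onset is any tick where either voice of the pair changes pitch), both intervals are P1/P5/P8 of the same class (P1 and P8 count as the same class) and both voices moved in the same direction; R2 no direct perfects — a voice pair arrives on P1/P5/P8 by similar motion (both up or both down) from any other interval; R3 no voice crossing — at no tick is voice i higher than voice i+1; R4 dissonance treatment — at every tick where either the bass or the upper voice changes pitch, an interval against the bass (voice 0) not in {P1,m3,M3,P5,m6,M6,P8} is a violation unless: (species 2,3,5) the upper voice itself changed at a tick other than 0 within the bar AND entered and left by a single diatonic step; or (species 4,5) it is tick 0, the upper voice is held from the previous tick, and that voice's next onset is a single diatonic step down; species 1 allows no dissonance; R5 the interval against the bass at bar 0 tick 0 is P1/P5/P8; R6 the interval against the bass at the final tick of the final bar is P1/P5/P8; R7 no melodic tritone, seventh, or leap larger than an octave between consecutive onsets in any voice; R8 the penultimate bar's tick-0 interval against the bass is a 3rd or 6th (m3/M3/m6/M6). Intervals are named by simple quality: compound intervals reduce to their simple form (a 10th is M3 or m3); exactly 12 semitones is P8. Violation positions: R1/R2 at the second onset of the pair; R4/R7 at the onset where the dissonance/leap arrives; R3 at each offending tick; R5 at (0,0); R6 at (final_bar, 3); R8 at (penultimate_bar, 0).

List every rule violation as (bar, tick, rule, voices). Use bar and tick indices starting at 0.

(9, 0, R2, (0, 1))

bar 0: v0=E3 v1=E4 downbeat P8
bar 1: v0=G3 v1=D4 downbeat P5
bar 2: v0=A3 v1=C4 downbeat m3
bar 3: v0=G3 v1=E4 downbeat M6
bar 4: v0=A3 v1=F4 downbeat m6
bar 5: v0=B3 v1=G4 downbeat m6
bar 6: v0=A3 v1=A4 downbeat P8
bar 7: v0=B3 v1=D4 downbeat m3
bar 8: v0=D3 v1=B3 downbeat M6
bar 9: v0=E3 v1=E4 downbeat P8
  -> R2 @ bar 9 tick 0 v(0, 1): D3/B3 M6 -> E3/E4 P8 similar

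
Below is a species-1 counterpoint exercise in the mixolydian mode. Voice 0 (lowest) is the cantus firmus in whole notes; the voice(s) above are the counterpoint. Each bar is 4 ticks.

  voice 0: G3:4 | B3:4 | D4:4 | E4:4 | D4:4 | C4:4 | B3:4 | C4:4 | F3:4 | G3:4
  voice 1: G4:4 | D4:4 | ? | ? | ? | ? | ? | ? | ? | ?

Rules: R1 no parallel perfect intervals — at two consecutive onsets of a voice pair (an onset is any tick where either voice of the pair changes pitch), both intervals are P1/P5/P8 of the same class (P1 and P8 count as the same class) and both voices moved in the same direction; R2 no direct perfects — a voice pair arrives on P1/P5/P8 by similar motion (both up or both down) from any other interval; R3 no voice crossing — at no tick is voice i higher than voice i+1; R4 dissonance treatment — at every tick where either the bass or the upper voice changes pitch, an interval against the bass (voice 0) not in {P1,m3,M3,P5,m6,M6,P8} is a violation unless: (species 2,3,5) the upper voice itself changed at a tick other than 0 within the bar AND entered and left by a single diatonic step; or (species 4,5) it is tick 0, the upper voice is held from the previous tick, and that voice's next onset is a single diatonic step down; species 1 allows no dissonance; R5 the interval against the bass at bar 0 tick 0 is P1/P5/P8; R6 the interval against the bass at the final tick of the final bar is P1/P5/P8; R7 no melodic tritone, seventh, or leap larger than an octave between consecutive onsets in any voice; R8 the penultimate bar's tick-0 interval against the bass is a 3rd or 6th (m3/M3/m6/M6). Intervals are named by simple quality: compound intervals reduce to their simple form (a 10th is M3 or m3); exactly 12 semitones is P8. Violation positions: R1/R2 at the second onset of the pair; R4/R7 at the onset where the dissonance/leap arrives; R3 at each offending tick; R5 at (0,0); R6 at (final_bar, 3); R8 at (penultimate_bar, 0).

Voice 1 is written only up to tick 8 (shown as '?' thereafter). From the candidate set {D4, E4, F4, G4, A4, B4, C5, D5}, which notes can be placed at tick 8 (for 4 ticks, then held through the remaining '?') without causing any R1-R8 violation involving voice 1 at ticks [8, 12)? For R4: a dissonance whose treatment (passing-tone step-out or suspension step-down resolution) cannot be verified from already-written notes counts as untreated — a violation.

D4: legal
E4: violates R4
F4: legal
G4: violates R4
A4: violates R2
B4: legal
C5: violates R4,R7
D5: violates R2

{B4, D4, F4}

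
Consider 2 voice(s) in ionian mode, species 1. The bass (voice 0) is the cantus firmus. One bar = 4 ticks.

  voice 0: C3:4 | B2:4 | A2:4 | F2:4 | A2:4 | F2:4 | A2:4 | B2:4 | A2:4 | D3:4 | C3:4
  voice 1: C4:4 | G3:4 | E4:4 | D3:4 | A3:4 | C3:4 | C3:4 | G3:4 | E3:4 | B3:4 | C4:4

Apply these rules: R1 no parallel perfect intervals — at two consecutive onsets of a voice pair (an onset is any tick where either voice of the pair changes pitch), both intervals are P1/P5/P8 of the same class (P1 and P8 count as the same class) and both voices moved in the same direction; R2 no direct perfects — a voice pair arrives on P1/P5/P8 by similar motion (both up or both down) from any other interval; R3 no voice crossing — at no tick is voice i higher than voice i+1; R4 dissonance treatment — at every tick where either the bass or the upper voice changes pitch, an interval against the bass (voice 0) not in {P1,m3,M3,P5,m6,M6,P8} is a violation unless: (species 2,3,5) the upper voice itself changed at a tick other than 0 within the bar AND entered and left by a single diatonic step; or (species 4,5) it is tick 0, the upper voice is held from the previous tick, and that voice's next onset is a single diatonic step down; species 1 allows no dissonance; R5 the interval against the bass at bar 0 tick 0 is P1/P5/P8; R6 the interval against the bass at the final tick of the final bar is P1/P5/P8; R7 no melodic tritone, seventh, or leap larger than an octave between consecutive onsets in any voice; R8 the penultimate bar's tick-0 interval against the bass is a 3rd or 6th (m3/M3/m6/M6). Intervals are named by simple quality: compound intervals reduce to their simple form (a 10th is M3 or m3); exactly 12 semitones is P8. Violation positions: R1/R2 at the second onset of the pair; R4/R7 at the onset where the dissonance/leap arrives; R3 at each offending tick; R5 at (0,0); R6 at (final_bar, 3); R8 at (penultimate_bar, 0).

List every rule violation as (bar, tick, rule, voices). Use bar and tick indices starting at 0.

bar 0: v0=C3 v1=C4 downbeat P8
bar 1: v0=B2 v1=G3 downbeat m6
bar 2: v0=A2 v1=E4 downbeat P5
bar 3: v0=F2 v1=D3 downbeat M6
bar 4: v0=A2 v1=A3 downbeat P8
bar 5: v0=F2 v1=C3 downbeat P5
bar 6: v0=A2 v1=C3 downbeat m3
bar 7: v0=B2 v1=G3 downbeat m6
bar 8: v0=A2 v1=E3 downbeat P5
bar 9: v0=D3 v1=B3 downbeat M6
bar 10: v0=C3 v1=C4 downbeat P8
  -> R7 @ bar 3 tick 0 v(1,): E4->D3 leap 14st
  -> R2 @ bar 4 tick 0 v(0, 1): F2/D3 M6 -> A2/A3 P8 similar
  -> R2 @ bar 5 tick 0 v(0, 1): A2/A3 P8 -> F2/C3 P5 similar
  -> R2 @ bar 8 tick 0 v(0, 1): B2/G3 m6 -> A2/E3 P5 similar

(3, 0, R7, (1,))
(4, 0, R2, (0, 1))
(5, 0, R2, (0, 1))
(8, 0, R2, (0, 1))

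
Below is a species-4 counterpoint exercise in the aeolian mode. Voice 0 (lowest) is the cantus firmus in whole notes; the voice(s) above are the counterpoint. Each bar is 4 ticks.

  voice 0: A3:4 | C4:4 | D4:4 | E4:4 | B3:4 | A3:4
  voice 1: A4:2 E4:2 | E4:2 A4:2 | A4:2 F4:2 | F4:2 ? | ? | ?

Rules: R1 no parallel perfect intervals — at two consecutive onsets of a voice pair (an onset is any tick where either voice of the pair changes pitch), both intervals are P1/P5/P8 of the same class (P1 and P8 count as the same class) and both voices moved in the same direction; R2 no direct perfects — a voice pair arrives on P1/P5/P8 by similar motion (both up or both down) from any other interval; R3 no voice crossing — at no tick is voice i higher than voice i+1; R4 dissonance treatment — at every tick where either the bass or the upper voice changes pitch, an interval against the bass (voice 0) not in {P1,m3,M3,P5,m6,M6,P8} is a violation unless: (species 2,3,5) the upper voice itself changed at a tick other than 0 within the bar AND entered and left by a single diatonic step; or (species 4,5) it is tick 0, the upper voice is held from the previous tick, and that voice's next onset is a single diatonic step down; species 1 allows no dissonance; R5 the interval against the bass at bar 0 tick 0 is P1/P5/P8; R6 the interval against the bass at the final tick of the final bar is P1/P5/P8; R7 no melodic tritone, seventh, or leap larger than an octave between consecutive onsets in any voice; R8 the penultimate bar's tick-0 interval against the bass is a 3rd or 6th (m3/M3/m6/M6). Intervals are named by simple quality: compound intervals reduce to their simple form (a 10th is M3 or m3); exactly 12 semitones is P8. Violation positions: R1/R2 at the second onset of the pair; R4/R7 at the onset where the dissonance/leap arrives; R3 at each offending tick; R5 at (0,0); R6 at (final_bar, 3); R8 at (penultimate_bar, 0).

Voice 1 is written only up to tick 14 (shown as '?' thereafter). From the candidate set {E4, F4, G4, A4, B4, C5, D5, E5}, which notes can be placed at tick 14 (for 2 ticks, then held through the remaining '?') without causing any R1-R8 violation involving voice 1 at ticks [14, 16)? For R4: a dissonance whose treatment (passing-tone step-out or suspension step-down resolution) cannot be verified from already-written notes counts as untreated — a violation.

{C5, E4, F4, G4}

E4: legal
F4: legal
G4: legal
A4: violates R4
B4: violates R7
C5: legal
D5: violates R4
E5: violates R7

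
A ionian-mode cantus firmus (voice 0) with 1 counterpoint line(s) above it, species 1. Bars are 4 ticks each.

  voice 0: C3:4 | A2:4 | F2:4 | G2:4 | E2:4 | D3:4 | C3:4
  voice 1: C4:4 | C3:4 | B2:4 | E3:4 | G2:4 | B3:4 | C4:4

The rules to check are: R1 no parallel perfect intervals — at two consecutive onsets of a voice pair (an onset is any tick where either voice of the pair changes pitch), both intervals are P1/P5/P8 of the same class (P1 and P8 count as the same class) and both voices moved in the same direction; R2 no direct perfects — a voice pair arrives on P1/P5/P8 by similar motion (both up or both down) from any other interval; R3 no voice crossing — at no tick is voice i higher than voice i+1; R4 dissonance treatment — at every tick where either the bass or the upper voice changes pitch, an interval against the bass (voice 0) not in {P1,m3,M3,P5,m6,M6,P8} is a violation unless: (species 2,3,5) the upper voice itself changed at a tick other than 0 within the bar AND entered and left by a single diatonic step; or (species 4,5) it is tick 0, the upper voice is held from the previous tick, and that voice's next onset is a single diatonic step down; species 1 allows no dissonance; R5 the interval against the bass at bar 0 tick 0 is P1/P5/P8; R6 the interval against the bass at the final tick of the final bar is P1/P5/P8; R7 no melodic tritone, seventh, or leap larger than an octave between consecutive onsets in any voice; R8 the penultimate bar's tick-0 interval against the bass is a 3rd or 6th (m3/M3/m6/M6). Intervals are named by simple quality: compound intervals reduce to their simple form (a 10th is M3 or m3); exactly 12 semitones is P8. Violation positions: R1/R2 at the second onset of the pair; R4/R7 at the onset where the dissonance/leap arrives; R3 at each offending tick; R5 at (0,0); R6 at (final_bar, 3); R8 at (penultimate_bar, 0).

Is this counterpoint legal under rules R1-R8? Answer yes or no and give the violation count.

bar 0: v0=C3 v1=C4 (P8)
bar 1: v0=A2 v1=C3 (m3)
bar 2: v0=F2 v1=B2 (TT)
bar 3: v0=G2 v1=E3 (M6)
bar 4: v0=E2 v1=G2 (m3)
bar 5: v0=D3 v1=B3 (M6)
bar 6: v0=C3 v1=C4 (P8)
  R4 @ bar2.0: F2/B2 TT untreated
  R7 @ bar5.0: E2->D3 leap 10st
  R7 @ bar5.0: G2->B3 leap 16st

No (3 violations)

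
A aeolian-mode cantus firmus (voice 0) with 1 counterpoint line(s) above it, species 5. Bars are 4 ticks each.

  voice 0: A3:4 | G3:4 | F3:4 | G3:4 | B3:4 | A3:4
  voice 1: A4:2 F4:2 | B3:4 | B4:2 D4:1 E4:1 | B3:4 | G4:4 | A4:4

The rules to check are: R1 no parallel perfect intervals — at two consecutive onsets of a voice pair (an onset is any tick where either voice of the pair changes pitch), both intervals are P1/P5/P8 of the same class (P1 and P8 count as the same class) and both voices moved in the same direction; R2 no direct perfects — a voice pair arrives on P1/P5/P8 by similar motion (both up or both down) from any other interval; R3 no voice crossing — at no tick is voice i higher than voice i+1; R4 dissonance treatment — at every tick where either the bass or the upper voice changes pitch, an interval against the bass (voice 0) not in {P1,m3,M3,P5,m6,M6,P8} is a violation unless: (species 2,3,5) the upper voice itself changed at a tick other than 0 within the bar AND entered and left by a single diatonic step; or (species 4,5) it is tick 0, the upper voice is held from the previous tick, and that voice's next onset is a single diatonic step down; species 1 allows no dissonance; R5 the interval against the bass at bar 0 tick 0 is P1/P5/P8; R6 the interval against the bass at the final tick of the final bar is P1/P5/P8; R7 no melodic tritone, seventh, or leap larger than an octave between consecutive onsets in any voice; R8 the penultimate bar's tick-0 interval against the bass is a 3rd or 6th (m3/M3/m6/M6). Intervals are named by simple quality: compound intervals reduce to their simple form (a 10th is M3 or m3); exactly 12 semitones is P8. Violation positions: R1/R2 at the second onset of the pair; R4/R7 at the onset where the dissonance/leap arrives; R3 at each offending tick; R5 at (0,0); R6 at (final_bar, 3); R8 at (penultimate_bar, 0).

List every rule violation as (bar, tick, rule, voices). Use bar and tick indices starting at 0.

bar 0: v0=A3 v1=A4 downbeat P8
bar 1: v0=G3 v1=B3 downbeat M3
bar 2: v0=F3 v1=B4 downbeat TT
bar 3: v0=G3 v1=B3 downbeat M3
bar 4: v0=B3 v1=G4 downbeat m6
bar 5: v0=A3 v1=A4 downbeat P8
  -> R7 @ bar 1 tick 0 v(1,): F4->B3 leap 6st
  -> R4 @ bar 2 tick 0 v(0, 1): F3/B4 TT untreated
  -> R4 @ bar 2 tick 3 v(0, 1): F3/E4 M7 untreated

(1, 0, R7, (1,))
(2, 0, R4, (0, 1))
(2, 3, R4, (0, 1))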